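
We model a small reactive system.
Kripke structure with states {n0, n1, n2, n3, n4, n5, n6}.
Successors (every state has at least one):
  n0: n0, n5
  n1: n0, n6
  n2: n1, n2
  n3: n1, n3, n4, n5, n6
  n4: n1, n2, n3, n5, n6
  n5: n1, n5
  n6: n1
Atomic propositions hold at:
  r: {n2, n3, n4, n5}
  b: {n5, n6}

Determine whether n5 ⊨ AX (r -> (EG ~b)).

Sat(~b) = {n0, n1, n2, n3, n4}
EG ~b: greatest fixpoint, start Z0 = {n0, n1, n2, n3, n4}, keep only states in Sat with some successor in Z. Already a fixed point.
Sat(EG ~b) = {n0, n1, n2, n3, n4}
Sat(r -> (EG ~b)) = {n0, n1, n2, n3, n4, n6}
Sat(AX (r -> (EG ~b))) = {s : every successor in {n0, n1, n2, n3, n4, n6}} = {n1, n2, n6}
n5 ∉ Sat(AX (r -> (EG ~b))) = {n1, n2, n6}, so the formula does not hold at n5.

No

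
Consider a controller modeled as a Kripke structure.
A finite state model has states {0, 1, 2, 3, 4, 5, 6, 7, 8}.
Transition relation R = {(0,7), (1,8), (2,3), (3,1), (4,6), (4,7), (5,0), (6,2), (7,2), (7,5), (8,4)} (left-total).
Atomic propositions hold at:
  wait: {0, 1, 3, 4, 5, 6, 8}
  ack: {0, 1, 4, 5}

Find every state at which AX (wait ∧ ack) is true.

Sat(wait ∧ ack) = {0, 1, 4, 5}
Sat(AX (wait ∧ ack)) = {s : every successor in {0, 1, 4, 5}} = {3, 5, 8}

{3, 5, 8}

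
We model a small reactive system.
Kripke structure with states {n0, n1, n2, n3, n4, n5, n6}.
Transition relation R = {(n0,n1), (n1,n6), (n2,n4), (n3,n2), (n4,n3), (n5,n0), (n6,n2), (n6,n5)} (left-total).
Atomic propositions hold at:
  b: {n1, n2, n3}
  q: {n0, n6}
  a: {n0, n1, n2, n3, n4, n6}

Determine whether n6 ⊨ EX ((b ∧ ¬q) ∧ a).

Yes

Sat(¬q) = {n1, n2, n3, n4, n5}
Sat(b ∧ ¬q) = {n1, n2, n3}
Sat((b ∧ ¬q) ∧ a) = {n1, n2, n3}
Sat(EX ((b ∧ ¬q) ∧ a)) = {s : some successor in {n1, n2, n3}} = {n0, n3, n4, n6}
n6 ∈ Sat(EX ((b ∧ ¬q) ∧ a)) = {n0, n3, n4, n6}, so the formula holds at n6.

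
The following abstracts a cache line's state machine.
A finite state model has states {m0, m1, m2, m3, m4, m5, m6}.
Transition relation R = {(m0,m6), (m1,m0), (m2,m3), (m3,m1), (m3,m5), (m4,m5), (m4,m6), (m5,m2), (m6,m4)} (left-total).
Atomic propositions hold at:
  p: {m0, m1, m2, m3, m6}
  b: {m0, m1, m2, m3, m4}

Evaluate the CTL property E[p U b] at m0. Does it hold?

E[p U b]: least fixpoint, start Z0 = Sat(b) = {m0, m1, m2, m3, m4}, add states in Sat(p) with some successor in Z. Z1 = {m0, m1, m2, m3, m4, m6}; fixed.
Sat(E[p U b]) = {m0, m1, m2, m3, m4, m6}
m0 ∈ Sat(E[p U b]) = {m0, m1, m2, m3, m4, m6}, so the formula holds at m0.

Yes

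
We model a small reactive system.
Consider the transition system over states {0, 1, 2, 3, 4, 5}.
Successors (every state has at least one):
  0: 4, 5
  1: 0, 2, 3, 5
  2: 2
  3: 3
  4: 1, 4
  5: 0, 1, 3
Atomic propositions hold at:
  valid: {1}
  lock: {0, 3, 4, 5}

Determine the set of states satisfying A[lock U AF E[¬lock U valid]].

{1}

Sat(¬lock) = {1, 2}
E[¬lock U valid]: least fixpoint, start Z0 = Sat(valid) = {1}, add states in Sat(¬lock) with some successor in Z. Already a fixed point.
Sat(E[¬lock U valid]) = {1}
AF E[¬lock U valid]: least fixpoint, start Z0 = {1}, add states with every successor in Z. Already a fixed point.
Sat(AF E[¬lock U valid]) = {1}
A[lock U AF E[¬lock U valid]]: least fixpoint, start Z0 = Sat(AF E[¬lock U valid]) = {1}, add states in Sat(lock) with every successor in Z. Already a fixed point.
Sat(A[lock U AF E[¬lock U valid]]) = {1}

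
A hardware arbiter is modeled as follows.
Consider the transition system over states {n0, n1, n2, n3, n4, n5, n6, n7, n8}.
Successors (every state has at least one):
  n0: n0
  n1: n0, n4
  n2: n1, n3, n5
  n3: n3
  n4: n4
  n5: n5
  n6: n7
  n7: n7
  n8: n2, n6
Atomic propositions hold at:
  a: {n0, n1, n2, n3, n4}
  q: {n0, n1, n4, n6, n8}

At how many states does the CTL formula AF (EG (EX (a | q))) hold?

6

Sat(a | q) = {n0, n1, n2, n3, n4, n6, n8}
Sat(EX (a | q)) = {s : some successor in {n0, n1, n2, n3, n4, n6, n8}} = {n0, n1, n2, n3, n4, n8}
EG (EX (a | q)): greatest fixpoint, start Z0 = {n0, n1, n2, n3, n4, n8}, keep only states in Sat with some successor in Z. Already a fixed point.
Sat(EG (EX (a | q))) = {n0, n1, n2, n3, n4, n8}
AF (EG (EX (a | q))): least fixpoint, start Z0 = {n0, n1, n2, n3, n4, n8}, add states with every successor in Z. Already a fixed point.
Sat(AF (EG (EX (a | q)))) = {n0, n1, n2, n3, n4, n8}
|Sat(AF (EG (EX (a | q))))| = |{n0, n1, n2, n3, n4, n8}| = 6.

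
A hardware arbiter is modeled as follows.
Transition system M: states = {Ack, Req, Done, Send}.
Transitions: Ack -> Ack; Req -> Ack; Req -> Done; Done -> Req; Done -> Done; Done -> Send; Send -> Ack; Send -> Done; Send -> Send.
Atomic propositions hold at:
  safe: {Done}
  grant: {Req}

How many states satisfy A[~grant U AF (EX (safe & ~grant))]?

3

Sat(~grant) = {Ack, Done, Send}
Sat(safe & ~grant) = {Done}
Sat(EX (safe & ~grant)) = {s : some successor in {Done}} = {Req, Done, Send}
AF (EX (safe & ~grant)): least fixpoint, start Z0 = {Req, Done, Send}, add states with every successor in Z. Already a fixed point.
Sat(AF (EX (safe & ~grant))) = {Req, Done, Send}
A[~grant U AF (EX (safe & ~grant))]: least fixpoint, start Z0 = Sat(AF (EX (safe & ~grant))) = {Req, Done, Send}, add states in Sat(~grant) with every successor in Z. Already a fixed point.
Sat(A[~grant U AF (EX (safe & ~grant))]) = {Req, Done, Send}
|Sat(A[~grant U AF (EX (safe & ~grant))])| = |{Req, Done, Send}| = 3.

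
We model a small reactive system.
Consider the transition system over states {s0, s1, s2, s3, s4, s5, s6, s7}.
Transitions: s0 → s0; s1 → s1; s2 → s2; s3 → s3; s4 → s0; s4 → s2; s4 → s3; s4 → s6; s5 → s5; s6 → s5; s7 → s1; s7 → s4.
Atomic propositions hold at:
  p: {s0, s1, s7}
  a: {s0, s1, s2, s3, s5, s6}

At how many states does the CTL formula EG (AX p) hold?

2

Sat(AX p) = {s : every successor in {s0, s1, s7}} = {s0, s1}
EG (AX p): greatest fixpoint, start Z0 = {s0, s1}, keep only states in Sat with some successor in Z. Already a fixed point.
Sat(EG (AX p)) = {s0, s1}
|Sat(EG (AX p))| = |{s0, s1}| = 2.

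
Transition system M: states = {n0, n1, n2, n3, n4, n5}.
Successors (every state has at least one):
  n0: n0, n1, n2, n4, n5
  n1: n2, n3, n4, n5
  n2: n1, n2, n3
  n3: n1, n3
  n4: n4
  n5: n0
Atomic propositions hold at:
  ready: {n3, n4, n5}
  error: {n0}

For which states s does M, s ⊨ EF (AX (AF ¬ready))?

{n0, n1, n2, n3, n5}

Sat(¬ready) = {n0, n1, n2}
AF ¬ready: least fixpoint, start Z0 = {n0, n1, n2}, add states with every successor in Z. Z1 = {n0, n1, n2, n5}; fixed.
Sat(AF ¬ready) = {n0, n1, n2, n5}
Sat(AX (AF ¬ready)) = {s : every successor in {n0, n1, n2, n5}} = {n5}
EF (AX (AF ¬ready)): least fixpoint, start Z0 = {n5}, add states with some successor in Z. Z1 = {n0, n1, n5}; Z2 = {n0, n1, n2, n3, n5}; fixed.
Sat(EF (AX (AF ¬ready))) = {n0, n1, n2, n3, n5}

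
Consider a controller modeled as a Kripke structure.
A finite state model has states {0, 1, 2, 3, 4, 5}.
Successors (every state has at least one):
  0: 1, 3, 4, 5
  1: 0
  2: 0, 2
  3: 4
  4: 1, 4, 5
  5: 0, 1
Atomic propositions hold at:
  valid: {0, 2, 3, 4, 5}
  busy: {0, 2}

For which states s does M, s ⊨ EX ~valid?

Sat(~valid) = {1}
Sat(EX ~valid) = {s : some successor in {1}} = {0, 4, 5}

{0, 4, 5}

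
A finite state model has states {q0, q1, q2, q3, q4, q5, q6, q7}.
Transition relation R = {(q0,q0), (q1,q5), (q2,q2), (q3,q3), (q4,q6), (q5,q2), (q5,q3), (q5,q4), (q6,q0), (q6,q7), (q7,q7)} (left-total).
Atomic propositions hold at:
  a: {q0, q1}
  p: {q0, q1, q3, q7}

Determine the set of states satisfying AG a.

{q0}

AG a: greatest fixpoint, start Z0 = {q0, q1}, keep only states in Sat with every successor in Z. Z1 = {q0}; fixed.
Sat(AG a) = {q0}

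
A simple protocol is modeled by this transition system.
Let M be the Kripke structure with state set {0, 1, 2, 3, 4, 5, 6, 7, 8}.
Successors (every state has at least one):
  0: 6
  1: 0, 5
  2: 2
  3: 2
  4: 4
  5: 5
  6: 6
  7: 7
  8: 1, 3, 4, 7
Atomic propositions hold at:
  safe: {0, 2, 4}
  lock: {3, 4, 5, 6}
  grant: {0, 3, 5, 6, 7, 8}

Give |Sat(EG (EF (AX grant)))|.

6

Sat(AX grant) = {s : every successor in {0, 3, 5, 6, 7, 8}} = {0, 1, 5, 6, 7}
EF (AX grant): least fixpoint, start Z0 = {0, 1, 5, 6, 7}, add states with some successor in Z. Z1 = {0, 1, 5, 6, 7, 8}; fixed.
Sat(EF (AX grant)) = {0, 1, 5, 6, 7, 8}
EG (EF (AX grant)): greatest fixpoint, start Z0 = {0, 1, 5, 6, 7, 8}, keep only states in Sat with some successor in Z. Already a fixed point.
Sat(EG (EF (AX grant))) = {0, 1, 5, 6, 7, 8}
|Sat(EG (EF (AX grant)))| = |{0, 1, 5, 6, 7, 8}| = 6.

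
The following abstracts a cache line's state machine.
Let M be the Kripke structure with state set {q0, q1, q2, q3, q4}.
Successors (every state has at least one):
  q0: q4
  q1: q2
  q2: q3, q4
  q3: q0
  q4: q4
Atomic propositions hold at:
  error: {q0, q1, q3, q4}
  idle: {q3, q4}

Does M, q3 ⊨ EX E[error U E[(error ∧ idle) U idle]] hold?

Yes

Sat(error ∧ idle) = {q3, q4}
E[(error ∧ idle) U idle]: least fixpoint, start Z0 = Sat(idle) = {q3, q4}, add states in Sat(error ∧ idle) with some successor in Z. Already a fixed point.
Sat(E[(error ∧ idle) U idle]) = {q3, q4}
E[error U E[(error ∧ idle) U idle]]: least fixpoint, start Z0 = Sat(E[(error ∧ idle) U idle]) = {q3, q4}, add states in Sat(error) with some successor in Z. Z1 = {q0, q3, q4}; fixed.
Sat(E[error U E[(error ∧ idle) U idle]]) = {q0, q3, q4}
Sat(EX E[error U E[(error ∧ idle) U idle]]) = {s : some successor in {q0, q3, q4}} = {q0, q2, q3, q4}
q3 ∈ Sat(EX E[error U E[(error ∧ idle) U idle]]) = {q0, q2, q3, q4}, so the formula holds at q3.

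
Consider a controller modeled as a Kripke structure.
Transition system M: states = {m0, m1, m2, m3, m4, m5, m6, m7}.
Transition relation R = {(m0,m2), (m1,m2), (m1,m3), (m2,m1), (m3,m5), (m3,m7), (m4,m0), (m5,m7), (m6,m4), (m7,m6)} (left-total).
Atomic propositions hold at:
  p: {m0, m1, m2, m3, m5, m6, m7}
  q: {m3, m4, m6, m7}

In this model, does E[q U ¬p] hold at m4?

Sat(¬p) = {m4}
E[q U ¬p]: least fixpoint, start Z0 = Sat(¬p) = {m4}, add states in Sat(q) with some successor in Z. Z1 = {m4, m6}; Z2 = {m4, m6, m7}; Z3 = {m3, m4, m6, m7}; fixed.
Sat(E[q U ¬p]) = {m3, m4, m6, m7}
m4 ∈ Sat(E[q U ¬p]) = {m3, m4, m6, m7}, so the formula holds at m4.

Yes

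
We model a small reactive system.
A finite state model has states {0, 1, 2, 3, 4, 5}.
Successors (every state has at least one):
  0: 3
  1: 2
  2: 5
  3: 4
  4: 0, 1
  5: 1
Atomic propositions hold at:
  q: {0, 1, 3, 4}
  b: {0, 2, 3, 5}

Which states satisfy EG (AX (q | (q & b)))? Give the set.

Sat(q & b) = {0, 3}
Sat(q | (q & b)) = {0, 1, 3, 4}
Sat(AX (q | (q & b))) = {s : every successor in {0, 1, 3, 4}} = {0, 3, 4, 5}
EG (AX (q | (q & b))): greatest fixpoint, start Z0 = {0, 3, 4, 5}, keep only states in Sat with some successor in Z. Z1 = {0, 3, 4}; fixed.
Sat(EG (AX (q | (q & b)))) = {0, 3, 4}

{0, 3, 4}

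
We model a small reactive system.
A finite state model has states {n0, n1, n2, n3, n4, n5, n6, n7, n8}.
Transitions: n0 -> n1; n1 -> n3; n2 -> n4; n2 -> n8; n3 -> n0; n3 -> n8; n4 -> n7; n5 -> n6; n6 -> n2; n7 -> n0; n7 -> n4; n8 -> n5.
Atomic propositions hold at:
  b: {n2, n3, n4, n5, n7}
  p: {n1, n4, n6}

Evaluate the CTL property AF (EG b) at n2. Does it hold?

EG b: greatest fixpoint, start Z0 = {n2, n3, n4, n5, n7}, keep only states in Sat with some successor in Z. Z1 = {n2, n4, n7}; fixed.
Sat(EG b) = {n2, n4, n7}
AF (EG b): least fixpoint, start Z0 = {n2, n4, n7}, add states with every successor in Z. Z1 = {n2, n4, n6, n7}; Z2 = {n2, n4, n5, n6, n7}; Z3 = {n2, n4, n5, n6, n7, n8}; fixed.
Sat(AF (EG b)) = {n2, n4, n5, n6, n7, n8}
n2 ∈ Sat(AF (EG b)) = {n2, n4, n5, n6, n7, n8}, so the formula holds at n2.

Yes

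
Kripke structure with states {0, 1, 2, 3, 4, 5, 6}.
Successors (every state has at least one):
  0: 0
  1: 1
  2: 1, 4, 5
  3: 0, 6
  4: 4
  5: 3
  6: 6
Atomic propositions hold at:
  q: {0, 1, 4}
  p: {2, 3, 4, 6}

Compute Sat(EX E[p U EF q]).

{0, 1, 2, 3, 4, 5}

EF q: least fixpoint, start Z0 = {0, 1, 4}, add states with some successor in Z. Z1 = {0, 1, 2, 3, 4}; Z2 = {0, 1, 2, 3, 4, 5}; fixed.
Sat(EF q) = {0, 1, 2, 3, 4, 5}
E[p U EF q]: least fixpoint, start Z0 = Sat(EF q) = {0, 1, 2, 3, 4, 5}, add states in Sat(p) with some successor in Z. Already a fixed point.
Sat(E[p U EF q]) = {0, 1, 2, 3, 4, 5}
Sat(EX E[p U EF q]) = {s : some successor in {0, 1, 2, 3, 4, 5}} = {0, 1, 2, 3, 4, 5}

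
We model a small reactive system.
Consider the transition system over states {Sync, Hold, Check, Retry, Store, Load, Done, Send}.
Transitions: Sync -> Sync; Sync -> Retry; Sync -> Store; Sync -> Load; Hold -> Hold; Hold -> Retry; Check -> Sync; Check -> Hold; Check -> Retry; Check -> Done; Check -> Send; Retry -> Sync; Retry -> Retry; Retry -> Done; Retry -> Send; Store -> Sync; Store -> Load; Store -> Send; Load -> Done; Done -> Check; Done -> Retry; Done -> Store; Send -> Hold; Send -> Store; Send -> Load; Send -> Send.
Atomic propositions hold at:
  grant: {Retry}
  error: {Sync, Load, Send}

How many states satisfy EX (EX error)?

7

Sat(EX error) = {s : some successor in {Sync, Load, Send}} = {Sync, Check, Retry, Store, Send}
Sat(EX (EX error)) = {s : some successor in {Sync, Check, Retry, Store, Send}} = {Sync, Hold, Check, Retry, Store, Done, Send}
|Sat(EX (EX error))| = |{Sync, Hold, Check, Retry, Store, Done, Send}| = 7.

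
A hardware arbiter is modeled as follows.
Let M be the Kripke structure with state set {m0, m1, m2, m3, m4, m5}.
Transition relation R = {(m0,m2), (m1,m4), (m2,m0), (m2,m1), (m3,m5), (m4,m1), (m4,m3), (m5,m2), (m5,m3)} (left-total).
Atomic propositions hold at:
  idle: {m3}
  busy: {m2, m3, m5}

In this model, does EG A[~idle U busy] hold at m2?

Sat(~idle) = {m0, m1, m2, m4, m5}
A[~idle U busy]: least fixpoint, start Z0 = Sat(busy) = {m2, m3, m5}, add states in Sat(~idle) with every successor in Z. Z1 = {m0, m2, m3, m5}; fixed.
Sat(A[~idle U busy]) = {m0, m2, m3, m5}
EG A[~idle U busy]: greatest fixpoint, start Z0 = {m0, m2, m3, m5}, keep only states in Sat with some successor in Z. Already a fixed point.
Sat(EG A[~idle U busy]) = {m0, m2, m3, m5}
m2 ∈ Sat(EG A[~idle U busy]) = {m0, m2, m3, m5}, so the formula holds at m2.

Yes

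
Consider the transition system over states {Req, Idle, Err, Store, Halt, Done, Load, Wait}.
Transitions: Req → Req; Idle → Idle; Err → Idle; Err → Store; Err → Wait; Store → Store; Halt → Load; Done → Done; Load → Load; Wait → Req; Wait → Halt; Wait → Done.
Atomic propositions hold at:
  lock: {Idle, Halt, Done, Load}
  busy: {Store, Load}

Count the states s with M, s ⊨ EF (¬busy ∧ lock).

5

Sat(¬busy) = {Req, Idle, Err, Halt, Done, Wait}
Sat(¬busy ∧ lock) = {Idle, Halt, Done}
EF (¬busy ∧ lock): least fixpoint, start Z0 = {Idle, Halt, Done}, add states with some successor in Z. Z1 = {Idle, Err, Halt, Done, Wait}; fixed.
Sat(EF (¬busy ∧ lock)) = {Idle, Err, Halt, Done, Wait}
|Sat(EF (¬busy ∧ lock))| = |{Idle, Err, Halt, Done, Wait}| = 5.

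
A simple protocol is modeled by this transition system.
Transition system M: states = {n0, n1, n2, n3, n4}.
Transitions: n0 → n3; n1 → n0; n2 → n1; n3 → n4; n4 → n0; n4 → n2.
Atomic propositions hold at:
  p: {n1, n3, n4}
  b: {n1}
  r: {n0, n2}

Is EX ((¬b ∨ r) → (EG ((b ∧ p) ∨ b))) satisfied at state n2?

Sat(¬b) = {n0, n2, n3, n4}
Sat(¬b ∨ r) = {n0, n2, n3, n4}
Sat(b ∧ p) = {n1}
Sat((b ∧ p) ∨ b) = {n1}
EG ((b ∧ p) ∨ b): greatest fixpoint, start Z0 = {n1}, keep only states in Sat with some successor in Z. Z1 = ∅; fixed.
Sat(EG ((b ∧ p) ∨ b)) = ∅
Sat((¬b ∨ r) → (EG ((b ∧ p) ∨ b))) = {n1}
Sat(EX ((¬b ∨ r) → (EG ((b ∧ p) ∨ b)))) = {s : some successor in {n1}} = {n2}
n2 ∈ Sat(EX ((¬b ∨ r) → (EG ((b ∧ p) ∨ b)))) = {n2}, so the formula holds at n2.

Yes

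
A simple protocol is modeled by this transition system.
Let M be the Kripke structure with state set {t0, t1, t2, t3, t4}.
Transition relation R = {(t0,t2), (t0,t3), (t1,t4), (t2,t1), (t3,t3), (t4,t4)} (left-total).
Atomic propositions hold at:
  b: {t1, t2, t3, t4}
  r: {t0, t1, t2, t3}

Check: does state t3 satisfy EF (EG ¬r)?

No

Sat(¬r) = {t4}
EG ¬r: greatest fixpoint, start Z0 = {t4}, keep only states in Sat with some successor in Z. Already a fixed point.
Sat(EG ¬r) = {t4}
EF (EG ¬r): least fixpoint, start Z0 = {t4}, add states with some successor in Z. Z1 = {t1, t4}; Z2 = {t1, t2, t4}; Z3 = {t0, t1, t2, t4}; fixed.
Sat(EF (EG ¬r)) = {t0, t1, t2, t4}
t3 ∉ Sat(EF (EG ¬r)) = {t0, t1, t2, t4}, so the formula does not hold at t3.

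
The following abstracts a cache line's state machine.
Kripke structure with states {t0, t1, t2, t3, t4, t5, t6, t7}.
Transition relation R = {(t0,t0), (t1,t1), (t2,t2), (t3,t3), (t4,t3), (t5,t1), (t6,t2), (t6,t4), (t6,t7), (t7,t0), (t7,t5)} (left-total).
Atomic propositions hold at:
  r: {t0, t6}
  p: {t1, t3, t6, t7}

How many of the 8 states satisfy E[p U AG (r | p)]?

Sat(r | p) = {t0, t1, t3, t6, t7}
AG (r | p): greatest fixpoint, start Z0 = {t0, t1, t3, t6, t7}, keep only states in Sat with every successor in Z. Z1 = {t0, t1, t3}; fixed.
Sat(AG (r | p)) = {t0, t1, t3}
E[p U AG (r | p)]: least fixpoint, start Z0 = Sat(AG (r | p)) = {t0, t1, t3}, add states in Sat(p) with some successor in Z. Z1 = {t0, t1, t3, t7}; Z2 = {t0, t1, t3, t6, t7}; fixed.
Sat(E[p U AG (r | p)]) = {t0, t1, t3, t6, t7}
|Sat(E[p U AG (r | p)])| = |{t0, t1, t3, t6, t7}| = 5.

5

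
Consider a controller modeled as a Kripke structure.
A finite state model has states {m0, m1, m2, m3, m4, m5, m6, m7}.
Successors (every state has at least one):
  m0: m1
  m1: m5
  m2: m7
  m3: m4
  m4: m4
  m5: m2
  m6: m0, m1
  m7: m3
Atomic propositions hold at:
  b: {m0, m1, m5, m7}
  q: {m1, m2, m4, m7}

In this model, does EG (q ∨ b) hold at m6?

Sat(q ∨ b) = {m0, m1, m2, m4, m5, m7}
EG (q ∨ b): greatest fixpoint, start Z0 = {m0, m1, m2, m4, m5, m7}, keep only states in Sat with some successor in Z. Z1 = {m0, m1, m2, m4, m5}; Z2 = {m0, m1, m4, m5}; Z3 = {m0, m1, m4}; Z4 = {m0, m4}; Z5 = {m4}; fixed.
Sat(EG (q ∨ b)) = {m4}
m6 ∉ Sat(EG (q ∨ b)) = {m4}, so the formula does not hold at m6.

No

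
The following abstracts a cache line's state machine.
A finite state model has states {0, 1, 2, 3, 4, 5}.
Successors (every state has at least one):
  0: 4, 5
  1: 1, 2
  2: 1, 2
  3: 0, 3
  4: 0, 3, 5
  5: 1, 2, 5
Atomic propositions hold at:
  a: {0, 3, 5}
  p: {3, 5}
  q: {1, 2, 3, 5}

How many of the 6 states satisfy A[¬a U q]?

4

Sat(¬a) = {1, 2, 4}
A[¬a U q]: least fixpoint, start Z0 = Sat(q) = {1, 2, 3, 5}, add states in Sat(¬a) with every successor in Z. Already a fixed point.
Sat(A[¬a U q]) = {1, 2, 3, 5}
|Sat(A[¬a U q])| = |{1, 2, 3, 5}| = 4.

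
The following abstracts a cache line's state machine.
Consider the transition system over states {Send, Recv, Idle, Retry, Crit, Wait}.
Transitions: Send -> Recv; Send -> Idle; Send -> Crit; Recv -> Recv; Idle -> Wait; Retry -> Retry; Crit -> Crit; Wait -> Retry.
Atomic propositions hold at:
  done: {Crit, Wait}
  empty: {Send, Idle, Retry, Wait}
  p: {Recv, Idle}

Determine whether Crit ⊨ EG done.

EG done: greatest fixpoint, start Z0 = {Crit, Wait}, keep only states in Sat with some successor in Z. Z1 = {Crit}; fixed.
Sat(EG done) = {Crit}
Crit ∈ Sat(EG done) = {Crit}, so the formula holds at Crit.

Yes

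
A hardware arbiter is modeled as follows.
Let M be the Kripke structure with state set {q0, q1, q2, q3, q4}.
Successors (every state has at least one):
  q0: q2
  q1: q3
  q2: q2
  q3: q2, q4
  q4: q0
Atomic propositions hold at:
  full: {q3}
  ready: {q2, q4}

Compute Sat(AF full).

{q1, q3}

AF full: least fixpoint, start Z0 = {q3}, add states with every successor in Z. Z1 = {q1, q3}; fixed.
Sat(AF full) = {q1, q3}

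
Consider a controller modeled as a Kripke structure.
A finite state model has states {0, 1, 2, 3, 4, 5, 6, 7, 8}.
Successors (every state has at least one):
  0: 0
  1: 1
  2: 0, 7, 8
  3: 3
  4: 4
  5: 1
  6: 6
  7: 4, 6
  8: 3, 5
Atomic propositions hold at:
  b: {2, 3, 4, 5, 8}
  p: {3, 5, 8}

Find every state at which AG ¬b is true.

Sat(¬b) = {0, 1, 6, 7}
AG ¬b: greatest fixpoint, start Z0 = {0, 1, 6, 7}, keep only states in Sat with every successor in Z. Z1 = {0, 1, 6}; fixed.
Sat(AG ¬b) = {0, 1, 6}

{0, 1, 6}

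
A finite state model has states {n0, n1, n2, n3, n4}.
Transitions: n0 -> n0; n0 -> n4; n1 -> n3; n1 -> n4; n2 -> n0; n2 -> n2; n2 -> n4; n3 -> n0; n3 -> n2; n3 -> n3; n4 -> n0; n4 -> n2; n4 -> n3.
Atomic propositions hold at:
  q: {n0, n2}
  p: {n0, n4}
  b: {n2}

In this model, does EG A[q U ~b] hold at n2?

Sat(~b) = {n0, n1, n3, n4}
A[q U ~b]: least fixpoint, start Z0 = Sat(~b) = {n0, n1, n3, n4}, add states in Sat(q) with every successor in Z. Already a fixed point.
Sat(A[q U ~b]) = {n0, n1, n3, n4}
EG A[q U ~b]: greatest fixpoint, start Z0 = {n0, n1, n3, n4}, keep only states in Sat with some successor in Z. Already a fixed point.
Sat(EG A[q U ~b]) = {n0, n1, n3, n4}
n2 ∉ Sat(EG A[q U ~b]) = {n0, n1, n3, n4}, so the formula does not hold at n2.

No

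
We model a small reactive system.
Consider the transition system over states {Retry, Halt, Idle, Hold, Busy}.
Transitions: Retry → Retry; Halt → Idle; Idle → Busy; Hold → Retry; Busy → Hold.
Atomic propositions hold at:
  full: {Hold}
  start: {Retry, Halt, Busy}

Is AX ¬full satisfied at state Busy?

No

Sat(¬full) = {Retry, Halt, Idle, Busy}
Sat(AX ¬full) = {s : every successor in {Retry, Halt, Idle, Busy}} = {Retry, Halt, Idle, Hold}
Busy ∉ Sat(AX ¬full) = {Retry, Halt, Idle, Hold}, so the formula does not hold at Busy.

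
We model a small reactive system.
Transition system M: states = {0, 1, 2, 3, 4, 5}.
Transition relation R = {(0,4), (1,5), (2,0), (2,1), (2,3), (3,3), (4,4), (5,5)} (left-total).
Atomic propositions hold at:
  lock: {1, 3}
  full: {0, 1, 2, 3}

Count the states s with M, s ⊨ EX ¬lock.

5

Sat(¬lock) = {0, 2, 4, 5}
Sat(EX ¬lock) = {s : some successor in {0, 2, 4, 5}} = {0, 1, 2, 4, 5}
|Sat(EX ¬lock)| = |{0, 1, 2, 4, 5}| = 5.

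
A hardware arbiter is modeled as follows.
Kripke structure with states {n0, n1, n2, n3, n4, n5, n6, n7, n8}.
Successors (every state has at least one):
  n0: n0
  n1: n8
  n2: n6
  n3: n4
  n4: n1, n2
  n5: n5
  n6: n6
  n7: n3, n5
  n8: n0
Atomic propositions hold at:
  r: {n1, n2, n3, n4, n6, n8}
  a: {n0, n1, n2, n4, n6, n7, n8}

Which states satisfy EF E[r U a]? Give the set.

E[r U a]: least fixpoint, start Z0 = Sat(a) = {n0, n1, n2, n4, n6, n7, n8}, add states in Sat(r) with some successor in Z. Z1 = {n0, n1, n2, n3, n4, n6, n7, n8}; fixed.
Sat(E[r U a]) = {n0, n1, n2, n3, n4, n6, n7, n8}
EF E[r U a]: least fixpoint, start Z0 = {n0, n1, n2, n3, n4, n6, n7, n8}, add states with some successor in Z. Already a fixed point.
Sat(EF E[r U a]) = {n0, n1, n2, n3, n4, n6, n7, n8}

{n0, n1, n2, n3, n4, n6, n7, n8}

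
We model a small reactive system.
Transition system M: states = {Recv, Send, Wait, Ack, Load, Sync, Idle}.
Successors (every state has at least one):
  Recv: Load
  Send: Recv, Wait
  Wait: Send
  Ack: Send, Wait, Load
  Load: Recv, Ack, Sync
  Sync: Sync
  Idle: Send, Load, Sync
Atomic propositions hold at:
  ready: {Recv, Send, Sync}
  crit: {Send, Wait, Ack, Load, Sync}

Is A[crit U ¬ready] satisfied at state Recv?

Sat(¬ready) = {Wait, Ack, Load, Idle}
A[crit U ¬ready]: least fixpoint, start Z0 = Sat(¬ready) = {Wait, Ack, Load, Idle}, add states in Sat(crit) with every successor in Z. Already a fixed point.
Sat(A[crit U ¬ready]) = {Wait, Ack, Load, Idle}
Recv ∉ Sat(A[crit U ¬ready]) = {Wait, Ack, Load, Idle}, so the formula does not hold at Recv.

No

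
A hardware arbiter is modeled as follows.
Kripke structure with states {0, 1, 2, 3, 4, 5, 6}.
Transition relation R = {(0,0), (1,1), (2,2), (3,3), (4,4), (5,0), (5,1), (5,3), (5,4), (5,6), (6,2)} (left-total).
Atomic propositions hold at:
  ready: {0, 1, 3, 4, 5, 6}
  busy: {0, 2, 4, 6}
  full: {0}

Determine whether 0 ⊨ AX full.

Sat(AX full) = {s : every successor in {0}} = {0}
0 ∈ Sat(AX full) = {0}, so the formula holds at 0.

Yes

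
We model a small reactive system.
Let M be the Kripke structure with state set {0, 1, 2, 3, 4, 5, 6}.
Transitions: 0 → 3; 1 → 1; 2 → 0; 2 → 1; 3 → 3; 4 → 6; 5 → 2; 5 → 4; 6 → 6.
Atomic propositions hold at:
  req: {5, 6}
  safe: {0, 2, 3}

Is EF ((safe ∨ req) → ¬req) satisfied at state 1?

Yes

Sat(safe ∨ req) = {0, 2, 3, 5, 6}
Sat(¬req) = {0, 1, 2, 3, 4}
Sat((safe ∨ req) → ¬req) = {0, 1, 2, 3, 4}
EF ((safe ∨ req) → ¬req): least fixpoint, start Z0 = {0, 1, 2, 3, 4}, add states with some successor in Z. Z1 = {0, 1, 2, 3, 4, 5}; fixed.
Sat(EF ((safe ∨ req) → ¬req)) = {0, 1, 2, 3, 4, 5}
1 ∈ Sat(EF ((safe ∨ req) → ¬req)) = {0, 1, 2, 3, 4, 5}, so the formula holds at 1.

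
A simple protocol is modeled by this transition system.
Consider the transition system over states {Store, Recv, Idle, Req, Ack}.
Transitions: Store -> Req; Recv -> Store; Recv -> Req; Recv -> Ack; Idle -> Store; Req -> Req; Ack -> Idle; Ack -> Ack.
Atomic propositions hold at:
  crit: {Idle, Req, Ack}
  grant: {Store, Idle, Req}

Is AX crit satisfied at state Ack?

Sat(AX crit) = {s : every successor in {Idle, Req, Ack}} = {Store, Req, Ack}
Ack ∈ Sat(AX crit) = {Store, Req, Ack}, so the formula holds at Ack.

Yes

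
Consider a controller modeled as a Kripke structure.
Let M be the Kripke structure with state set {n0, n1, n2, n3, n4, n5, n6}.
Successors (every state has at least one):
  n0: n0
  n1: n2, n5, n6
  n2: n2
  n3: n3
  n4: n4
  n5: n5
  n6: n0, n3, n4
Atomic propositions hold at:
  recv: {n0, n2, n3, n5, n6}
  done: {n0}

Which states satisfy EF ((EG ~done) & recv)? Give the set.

Sat(~done) = {n1, n2, n3, n4, n5, n6}
EG ~done: greatest fixpoint, start Z0 = {n1, n2, n3, n4, n5, n6}, keep only states in Sat with some successor in Z. Already a fixed point.
Sat(EG ~done) = {n1, n2, n3, n4, n5, n6}
Sat((EG ~done) & recv) = {n2, n3, n5, n6}
EF ((EG ~done) & recv): least fixpoint, start Z0 = {n2, n3, n5, n6}, add states with some successor in Z. Z1 = {n1, n2, n3, n5, n6}; fixed.
Sat(EF ((EG ~done) & recv)) = {n1, n2, n3, n5, n6}

{n1, n2, n3, n5, n6}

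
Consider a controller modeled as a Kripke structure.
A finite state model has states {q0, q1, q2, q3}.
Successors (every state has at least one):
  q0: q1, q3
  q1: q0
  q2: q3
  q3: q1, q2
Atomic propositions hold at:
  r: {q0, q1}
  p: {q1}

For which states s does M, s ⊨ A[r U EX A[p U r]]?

{q0, q1, q3}

A[p U r]: least fixpoint, start Z0 = Sat(r) = {q0, q1}, add states in Sat(p) with every successor in Z. Already a fixed point.
Sat(A[p U r]) = {q0, q1}
Sat(EX A[p U r]) = {s : some successor in {q0, q1}} = {q0, q1, q3}
A[r U EX A[p U r]]: least fixpoint, start Z0 = Sat(EX A[p U r]) = {q0, q1, q3}, add states in Sat(r) with every successor in Z. Already a fixed point.
Sat(A[r U EX A[p U r]]) = {q0, q1, q3}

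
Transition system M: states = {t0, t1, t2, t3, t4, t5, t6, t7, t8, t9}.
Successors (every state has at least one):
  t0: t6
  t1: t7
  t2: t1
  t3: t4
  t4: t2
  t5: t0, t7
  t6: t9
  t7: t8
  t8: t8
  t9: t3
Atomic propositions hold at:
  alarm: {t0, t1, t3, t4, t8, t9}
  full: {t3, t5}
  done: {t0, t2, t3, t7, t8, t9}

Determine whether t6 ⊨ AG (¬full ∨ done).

Yes

Sat(¬full) = {t0, t1, t2, t4, t6, t7, t8, t9}
Sat(¬full ∨ done) = {t0, t1, t2, t3, t4, t6, t7, t8, t9}
AG (¬full ∨ done): greatest fixpoint, start Z0 = {t0, t1, t2, t3, t4, t6, t7, t8, t9}, keep only states in Sat with every successor in Z. Already a fixed point.
Sat(AG (¬full ∨ done)) = {t0, t1, t2, t3, t4, t6, t7, t8, t9}
t6 ∈ Sat(AG (¬full ∨ done)) = {t0, t1, t2, t3, t4, t6, t7, t8, t9}, so the formula holds at t6.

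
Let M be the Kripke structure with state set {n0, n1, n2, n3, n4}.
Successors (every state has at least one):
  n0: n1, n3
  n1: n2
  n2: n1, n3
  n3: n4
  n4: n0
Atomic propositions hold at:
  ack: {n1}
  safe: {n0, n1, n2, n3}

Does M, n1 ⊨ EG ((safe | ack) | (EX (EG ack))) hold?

Sat(safe | ack) = {n0, n1, n2, n3}
EG ack: greatest fixpoint, start Z0 = {n1}, keep only states in Sat with some successor in Z. Z1 = ∅; fixed.
Sat(EG ack) = ∅
Sat(EX (EG ack)) = {s : some successor in ∅} = ∅
Sat((safe | ack) | (EX (EG ack))) = {n0, n1, n2, n3}
EG ((safe | ack) | (EX (EG ack))): greatest fixpoint, start Z0 = {n0, n1, n2, n3}, keep only states in Sat with some successor in Z. Z1 = {n0, n1, n2}; fixed.
Sat(EG ((safe | ack) | (EX (EG ack)))) = {n0, n1, n2}
n1 ∈ Sat(EG ((safe | ack) | (EX (EG ack)))) = {n0, n1, n2}, so the formula holds at n1.

Yes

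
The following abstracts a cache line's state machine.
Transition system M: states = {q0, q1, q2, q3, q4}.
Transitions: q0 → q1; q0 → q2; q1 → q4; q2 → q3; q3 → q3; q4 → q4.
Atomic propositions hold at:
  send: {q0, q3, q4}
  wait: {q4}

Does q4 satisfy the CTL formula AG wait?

Yes

AG wait: greatest fixpoint, start Z0 = {q4}, keep only states in Sat with every successor in Z. Already a fixed point.
Sat(AG wait) = {q4}
q4 ∈ Sat(AG wait) = {q4}, so the formula holds at q4.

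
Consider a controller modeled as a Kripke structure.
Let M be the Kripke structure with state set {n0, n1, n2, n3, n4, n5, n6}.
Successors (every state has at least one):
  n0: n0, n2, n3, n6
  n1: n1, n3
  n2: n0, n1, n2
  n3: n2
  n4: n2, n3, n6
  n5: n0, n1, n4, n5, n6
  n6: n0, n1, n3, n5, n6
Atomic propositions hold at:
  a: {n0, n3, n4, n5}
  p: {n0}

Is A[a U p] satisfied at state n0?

Yes

A[a U p]: least fixpoint, start Z0 = Sat(p) = {n0}, add states in Sat(a) with every successor in Z. Already a fixed point.
Sat(A[a U p]) = {n0}
n0 ∈ Sat(A[a U p]) = {n0}, so the formula holds at n0.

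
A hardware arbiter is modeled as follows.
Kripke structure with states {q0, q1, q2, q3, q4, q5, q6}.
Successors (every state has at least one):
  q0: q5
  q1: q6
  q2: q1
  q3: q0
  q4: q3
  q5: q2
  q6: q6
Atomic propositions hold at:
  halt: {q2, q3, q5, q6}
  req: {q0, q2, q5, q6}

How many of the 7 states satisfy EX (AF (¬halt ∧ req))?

Sat(¬halt) = {q0, q1, q4}
Sat(¬halt ∧ req) = {q0}
AF (¬halt ∧ req): least fixpoint, start Z0 = {q0}, add states with every successor in Z. Z1 = {q0, q3}; Z2 = {q0, q3, q4}; fixed.
Sat(AF (¬halt ∧ req)) = {q0, q3, q4}
Sat(EX (AF (¬halt ∧ req))) = {s : some successor in {q0, q3, q4}} = {q3, q4}
|Sat(EX (AF (¬halt ∧ req)))| = |{q3, q4}| = 2.

2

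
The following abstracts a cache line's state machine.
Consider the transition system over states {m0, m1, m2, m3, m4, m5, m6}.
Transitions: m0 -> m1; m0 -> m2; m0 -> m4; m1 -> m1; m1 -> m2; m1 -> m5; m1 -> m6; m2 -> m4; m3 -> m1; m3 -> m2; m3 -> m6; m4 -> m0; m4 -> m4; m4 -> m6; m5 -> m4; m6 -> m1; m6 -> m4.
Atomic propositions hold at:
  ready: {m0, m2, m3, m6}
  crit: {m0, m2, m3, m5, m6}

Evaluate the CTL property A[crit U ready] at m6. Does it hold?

Yes

A[crit U ready]: least fixpoint, start Z0 = Sat(ready) = {m0, m2, m3, m6}, add states in Sat(crit) with every successor in Z. Already a fixed point.
Sat(A[crit U ready]) = {m0, m2, m3, m6}
m6 ∈ Sat(A[crit U ready]) = {m0, m2, m3, m6}, so the formula holds at m6.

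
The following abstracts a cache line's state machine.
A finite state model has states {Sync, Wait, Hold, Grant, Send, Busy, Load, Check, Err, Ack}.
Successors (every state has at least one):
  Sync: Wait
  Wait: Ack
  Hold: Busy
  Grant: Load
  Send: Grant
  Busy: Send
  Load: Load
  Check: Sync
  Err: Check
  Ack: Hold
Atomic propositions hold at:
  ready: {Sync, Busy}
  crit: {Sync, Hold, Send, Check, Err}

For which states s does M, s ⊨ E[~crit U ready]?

{Sync, Busy}

Sat(~crit) = {Wait, Grant, Busy, Load, Ack}
E[~crit U ready]: least fixpoint, start Z0 = Sat(ready) = {Sync, Busy}, add states in Sat(~crit) with some successor in Z. Already a fixed point.
Sat(E[~crit U ready]) = {Sync, Busy}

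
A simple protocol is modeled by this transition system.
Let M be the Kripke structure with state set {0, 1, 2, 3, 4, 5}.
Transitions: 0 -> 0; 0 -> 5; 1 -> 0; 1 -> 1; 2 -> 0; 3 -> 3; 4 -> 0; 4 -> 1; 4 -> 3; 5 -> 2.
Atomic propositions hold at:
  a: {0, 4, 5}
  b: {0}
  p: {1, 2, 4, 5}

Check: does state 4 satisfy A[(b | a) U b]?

No

Sat(b | a) = {0, 4, 5}
A[(b | a) U b]: least fixpoint, start Z0 = Sat(b) = {0}, add states in Sat(b | a) with every successor in Z. Already a fixed point.
Sat(A[(b | a) U b]) = {0}
4 ∉ Sat(A[(b | a) U b]) = {0}, so the formula does not hold at 4.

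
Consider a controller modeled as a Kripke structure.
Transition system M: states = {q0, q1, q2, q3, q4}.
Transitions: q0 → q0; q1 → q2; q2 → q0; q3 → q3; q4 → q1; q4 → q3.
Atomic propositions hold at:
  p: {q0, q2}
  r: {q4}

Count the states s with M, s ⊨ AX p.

Sat(AX p) = {s : every successor in {q0, q2}} = {q0, q1, q2}
|Sat(AX p)| = |{q0, q1, q2}| = 3.

3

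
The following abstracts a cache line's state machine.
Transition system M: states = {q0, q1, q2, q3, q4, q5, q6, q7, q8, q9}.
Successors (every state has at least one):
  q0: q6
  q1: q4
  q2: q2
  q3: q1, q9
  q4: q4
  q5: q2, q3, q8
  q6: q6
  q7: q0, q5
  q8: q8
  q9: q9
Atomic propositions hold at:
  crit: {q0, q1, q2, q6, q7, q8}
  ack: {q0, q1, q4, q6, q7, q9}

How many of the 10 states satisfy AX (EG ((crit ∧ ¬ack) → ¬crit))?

Sat(¬ack) = {q2, q3, q5, q8}
Sat(crit ∧ ¬ack) = {q2, q8}
Sat(¬crit) = {q3, q4, q5, q9}
Sat((crit ∧ ¬ack) → ¬crit) = {q0, q1, q3, q4, q5, q6, q7, q9}
EG ((crit ∧ ¬ack) → ¬crit): greatest fixpoint, start Z0 = {q0, q1, q3, q4, q5, q6, q7, q9}, keep only states in Sat with some successor in Z. Already a fixed point.
Sat(EG ((crit ∧ ¬ack) → ¬crit)) = {q0, q1, q3, q4, q5, q6, q7, q9}
Sat(AX (EG ((crit ∧ ¬ack) → ¬crit))) = {s : every successor in {q0, q1, q3, q4, q5, q6, q7, q9}} = {q0, q1, q3, q4, q6, q7, q9}
|Sat(AX (EG ((crit ∧ ¬ack) → ¬crit)))| = |{q0, q1, q3, q4, q6, q7, q9}| = 7.

7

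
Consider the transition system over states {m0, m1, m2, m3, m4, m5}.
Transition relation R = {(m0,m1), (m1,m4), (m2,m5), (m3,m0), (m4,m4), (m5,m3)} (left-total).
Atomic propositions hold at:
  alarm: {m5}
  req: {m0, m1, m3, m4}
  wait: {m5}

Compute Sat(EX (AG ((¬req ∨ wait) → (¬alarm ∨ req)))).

Sat(¬req) = {m2, m5}
Sat(¬req ∨ wait) = {m2, m5}
Sat(¬alarm) = {m0, m1, m2, m3, m4}
Sat(¬alarm ∨ req) = {m0, m1, m2, m3, m4}
Sat((¬req ∨ wait) → (¬alarm ∨ req)) = {m0, m1, m2, m3, m4}
AG ((¬req ∨ wait) → (¬alarm ∨ req)): greatest fixpoint, start Z0 = {m0, m1, m2, m3, m4}, keep only states in Sat with every successor in Z. Z1 = {m0, m1, m3, m4}; fixed.
Sat(AG ((¬req ∨ wait) → (¬alarm ∨ req))) = {m0, m1, m3, m4}
Sat(EX (AG ((¬req ∨ wait) → (¬alarm ∨ req)))) = {s : some successor in {m0, m1, m3, m4}} = {m0, m1, m3, m4, m5}

{m0, m1, m3, m4, m5}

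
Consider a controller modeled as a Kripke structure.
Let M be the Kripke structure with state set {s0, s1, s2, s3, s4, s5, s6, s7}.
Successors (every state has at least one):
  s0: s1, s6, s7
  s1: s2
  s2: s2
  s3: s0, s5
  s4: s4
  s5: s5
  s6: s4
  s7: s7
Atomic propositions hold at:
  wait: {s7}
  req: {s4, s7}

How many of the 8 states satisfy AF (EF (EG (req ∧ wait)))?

Sat(req ∧ wait) = {s7}
EG (req ∧ wait): greatest fixpoint, start Z0 = {s7}, keep only states in Sat with some successor in Z. Already a fixed point.
Sat(EG (req ∧ wait)) = {s7}
EF (EG (req ∧ wait)): least fixpoint, start Z0 = {s7}, add states with some successor in Z. Z1 = {s0, s7}; Z2 = {s0, s3, s7}; fixed.
Sat(EF (EG (req ∧ wait))) = {s0, s3, s7}
AF (EF (EG (req ∧ wait))): least fixpoint, start Z0 = {s0, s3, s7}, add states with every successor in Z. Already a fixed point.
Sat(AF (EF (EG (req ∧ wait)))) = {s0, s3, s7}
|Sat(AF (EF (EG (req ∧ wait))))| = |{s0, s3, s7}| = 3.

3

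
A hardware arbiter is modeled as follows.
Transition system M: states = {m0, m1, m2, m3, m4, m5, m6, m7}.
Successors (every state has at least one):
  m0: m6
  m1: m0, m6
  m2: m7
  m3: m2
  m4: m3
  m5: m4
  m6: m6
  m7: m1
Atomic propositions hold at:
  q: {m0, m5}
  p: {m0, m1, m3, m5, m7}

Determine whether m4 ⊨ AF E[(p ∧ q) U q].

No

Sat(p ∧ q) = {m0, m5}
E[(p ∧ q) U q]: least fixpoint, start Z0 = Sat(q) = {m0, m5}, add states in Sat(p ∧ q) with some successor in Z. Already a fixed point.
Sat(E[(p ∧ q) U q]) = {m0, m5}
AF E[(p ∧ q) U q]: least fixpoint, start Z0 = {m0, m5}, add states with every successor in Z. Already a fixed point.
Sat(AF E[(p ∧ q) U q]) = {m0, m5}
m4 ∉ Sat(AF E[(p ∧ q) U q]) = {m0, m5}, so the formula does not hold at m4.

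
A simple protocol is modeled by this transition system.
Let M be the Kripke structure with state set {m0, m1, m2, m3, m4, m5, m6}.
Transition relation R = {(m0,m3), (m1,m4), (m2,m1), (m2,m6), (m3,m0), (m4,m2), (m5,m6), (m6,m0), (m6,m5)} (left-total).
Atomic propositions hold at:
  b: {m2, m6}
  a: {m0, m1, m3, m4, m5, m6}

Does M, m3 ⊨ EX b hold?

Sat(EX b) = {s : some successor in {m2, m6}} = {m2, m4, m5}
m3 ∉ Sat(EX b) = {m2, m4, m5}, so the formula does not hold at m3.

No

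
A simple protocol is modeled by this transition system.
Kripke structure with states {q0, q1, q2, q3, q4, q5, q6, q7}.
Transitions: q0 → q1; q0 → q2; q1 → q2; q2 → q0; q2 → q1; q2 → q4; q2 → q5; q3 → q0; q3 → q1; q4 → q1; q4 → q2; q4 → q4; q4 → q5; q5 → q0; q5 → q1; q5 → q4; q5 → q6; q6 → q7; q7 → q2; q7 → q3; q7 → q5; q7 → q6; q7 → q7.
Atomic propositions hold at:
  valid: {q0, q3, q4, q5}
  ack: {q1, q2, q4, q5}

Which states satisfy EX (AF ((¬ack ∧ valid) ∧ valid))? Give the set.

Sat(¬ack) = {q0, q3, q6, q7}
Sat(¬ack ∧ valid) = {q0, q3}
Sat((¬ack ∧ valid) ∧ valid) = {q0, q3}
AF ((¬ack ∧ valid) ∧ valid): least fixpoint, start Z0 = {q0, q3}, add states with every successor in Z. Already a fixed point.
Sat(AF ((¬ack ∧ valid) ∧ valid)) = {q0, q3}
Sat(EX (AF ((¬ack ∧ valid) ∧ valid))) = {s : some successor in {q0, q3}} = {q2, q3, q5, q7}

{q2, q3, q5, q7}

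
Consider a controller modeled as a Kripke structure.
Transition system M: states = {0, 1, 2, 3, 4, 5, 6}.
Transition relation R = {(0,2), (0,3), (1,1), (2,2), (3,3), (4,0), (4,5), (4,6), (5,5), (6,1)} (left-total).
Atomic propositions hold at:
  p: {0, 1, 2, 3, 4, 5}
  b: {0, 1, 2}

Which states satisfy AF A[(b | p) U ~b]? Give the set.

{3, 4, 5, 6}

Sat(b | p) = {0, 1, 2, 3, 4, 5}
Sat(~b) = {3, 4, 5, 6}
A[(b | p) U ~b]: least fixpoint, start Z0 = Sat(~b) = {3, 4, 5, 6}, add states in Sat(b | p) with every successor in Z. Already a fixed point.
Sat(A[(b | p) U ~b]) = {3, 4, 5, 6}
AF A[(b | p) U ~b]: least fixpoint, start Z0 = {3, 4, 5, 6}, add states with every successor in Z. Already a fixed point.
Sat(AF A[(b | p) U ~b]) = {3, 4, 5, 6}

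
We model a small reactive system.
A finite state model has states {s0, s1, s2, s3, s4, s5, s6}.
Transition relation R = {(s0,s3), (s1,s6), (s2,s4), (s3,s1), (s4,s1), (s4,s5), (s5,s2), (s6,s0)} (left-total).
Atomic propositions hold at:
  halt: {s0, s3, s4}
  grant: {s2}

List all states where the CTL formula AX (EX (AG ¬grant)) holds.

Sat(¬grant) = {s0, s1, s3, s4, s5, s6}
AG ¬grant: greatest fixpoint, start Z0 = {s0, s1, s3, s4, s5, s6}, keep only states in Sat with every successor in Z. Z1 = {s0, s1, s3, s4, s6}; Z2 = {s0, s1, s3, s6}; fixed.
Sat(AG ¬grant) = {s0, s1, s3, s6}
Sat(EX (AG ¬grant)) = {s : some successor in {s0, s1, s3, s6}} = {s0, s1, s3, s4, s6}
Sat(AX (EX (AG ¬grant))) = {s : every successor in {s0, s1, s3, s4, s6}} = {s0, s1, s2, s3, s6}

{s0, s1, s2, s3, s6}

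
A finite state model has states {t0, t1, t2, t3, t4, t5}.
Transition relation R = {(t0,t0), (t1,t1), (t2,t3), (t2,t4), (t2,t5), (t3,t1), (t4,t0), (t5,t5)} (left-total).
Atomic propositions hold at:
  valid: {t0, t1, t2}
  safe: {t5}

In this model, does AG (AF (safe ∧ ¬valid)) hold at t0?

No

Sat(¬valid) = {t3, t4, t5}
Sat(safe ∧ ¬valid) = {t5}
AF (safe ∧ ¬valid): least fixpoint, start Z0 = {t5}, add states with every successor in Z. Already a fixed point.
Sat(AF (safe ∧ ¬valid)) = {t5}
AG (AF (safe ∧ ¬valid)): greatest fixpoint, start Z0 = {t5}, keep only states in Sat with every successor in Z. Already a fixed point.
Sat(AG (AF (safe ∧ ¬valid))) = {t5}
t0 ∉ Sat(AG (AF (safe ∧ ¬valid))) = {t5}, so the formula does not hold at t0.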